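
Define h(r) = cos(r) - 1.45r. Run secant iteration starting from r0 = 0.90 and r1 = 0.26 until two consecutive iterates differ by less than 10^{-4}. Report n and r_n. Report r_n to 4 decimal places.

h(0.90) = -0.683390, h(0.26) = 0.589390
r2 = 0.260000 − 0.589390·(-0.640000)/(1.272780) = 0.556367;  |Δ| = 0.296367
h(0.556367) = 0.042448
r3 = 0.556367 − 0.042448·(0.296367)/(-0.546942) = 0.579367;  |Δ| = 0.023001
h(0.579367) = -0.003274
r4 = 0.579367 − (-0.003274)·(0.023001)/(-0.045722) = 0.577721;  |Δ| = 0.001647
h(0.577721) = 0.000015
r5 = 0.577721 − 0.000015·(-0.001647)/(0.003289) = 0.577728;  |Δ| = 0.000007
|r5 − r4| = 0.000007 < 10^{-4}

n = 5, r_n = 0.5777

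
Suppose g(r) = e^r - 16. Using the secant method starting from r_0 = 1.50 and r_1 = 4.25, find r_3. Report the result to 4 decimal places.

2.2979

g(1.50) = -11.518311, g(4.25) = 54.105412
r_2 = 4.250000 − 54.105412·(4.250000 − 1.500000) / (54.105412 − (-11.518311)) = 4.250000 − (148.789884)/(65.623723) = 1.982681
g(1.982681) = -8.737810
r_3 = 1.982681 − (-8.737810)·(1.982681 − 4.250000) / (-8.737810 − 54.105412) = 1.982681 − (19.811398)/(-62.843222) = 2.297933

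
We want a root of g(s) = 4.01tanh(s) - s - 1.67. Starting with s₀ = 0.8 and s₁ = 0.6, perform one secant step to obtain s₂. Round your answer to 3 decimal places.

0.675

g(0.8) = 0.19279, g(0.6) = -0.11643
s₂ = 0.60000 − (-0.11643)·(0.60000 − 0.80000) / (-0.11643 − 0.19279) = 0.60000 − (0.02329)/(-0.30922) = 0.67531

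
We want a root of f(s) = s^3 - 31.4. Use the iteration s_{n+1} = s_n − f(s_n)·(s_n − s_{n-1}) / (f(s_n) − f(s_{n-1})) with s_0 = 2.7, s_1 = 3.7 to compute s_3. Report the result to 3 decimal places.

3.143

f(2.7) = -11.71700, f(3.7) = 19.25300
s_2 = 3.70000 − 19.25300·(3.70000 − 2.70000) / (19.25300 − (-11.71700)) = 3.70000 − (19.25300)/(30.97000) = 3.07833
f(3.07833) = -2.22928
s_3 = 3.07833 − (-2.22928)·(3.07833 − 3.70000) / (-2.22928 − 19.25300) = 3.07833 − (1.38587)/(-21.48228) = 3.14285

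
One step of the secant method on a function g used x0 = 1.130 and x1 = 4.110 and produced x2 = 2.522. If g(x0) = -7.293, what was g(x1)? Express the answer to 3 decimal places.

8.320

The secant line through (1.130, -7.293) and (4.110, g(x1)) crosses zero at x2 = 2.522.
So (1.130, -7.293), (4.110, g(x1)), (2.522, 0) are collinear:
g(x1) = -7.293 · (4.110 − 2.522) / (1.130 − 2.522) = -7.293 · (1.58800)/(-1.39200) = 8.31989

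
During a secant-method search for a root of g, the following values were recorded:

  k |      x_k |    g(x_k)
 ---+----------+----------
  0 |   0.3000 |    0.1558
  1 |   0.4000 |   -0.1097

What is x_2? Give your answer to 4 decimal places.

0.3587

x_2 = 0.4000 − (-0.1097)·(0.4000 − 0.3000) / (-0.1097 − 0.1558)
   = 0.4000 − (-0.010970)/(-0.265500) = 0.358682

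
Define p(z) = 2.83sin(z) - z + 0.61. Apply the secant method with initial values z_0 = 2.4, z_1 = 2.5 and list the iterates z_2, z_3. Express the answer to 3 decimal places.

p(2.4) = 0.12156, p(2.5) = -0.19632
z_2 = 2.50000 − (-0.19632)·(2.50000 − 2.40000) / (-0.19632 − 0.12156) = 2.50000 − (-0.01963)/(-0.31788) = 2.43824
p(2.43824) = 0.00214
z_3 = 2.43824 − 0.00214·(2.43824 − 2.50000) / (0.00214 − (-0.19632)) = 2.43824 − (-0.00013)/(0.19846) = 2.43891

2.438, 2.439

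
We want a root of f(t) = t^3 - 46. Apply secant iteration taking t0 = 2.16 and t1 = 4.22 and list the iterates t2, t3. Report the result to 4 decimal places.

3.2972, 3.5356

f(2.16) = -35.922304, f(4.22) = 29.151448
t2 = 4.220000 − 29.151448·(4.220000 − 2.160000) / (29.151448 − (-35.922304)) = 4.220000 − (60.051983)/(65.073752) = 3.297170
f(3.297170) = -10.155363
t3 = 3.297170 − (-10.155363)·(3.297170 − 4.220000) / (-10.155363 − 29.151448) = 3.297170 − (9.371669)/(-39.306811) = 3.535594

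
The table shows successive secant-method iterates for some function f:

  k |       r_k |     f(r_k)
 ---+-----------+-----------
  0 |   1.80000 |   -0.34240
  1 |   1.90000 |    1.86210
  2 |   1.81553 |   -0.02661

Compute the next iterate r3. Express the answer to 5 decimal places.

1.81672

r3 = 1.81553 − (-0.02661)·(1.81553 − 1.90000) / (-0.02661 − 1.86210)
   = 1.81553 − (0.0022477)/(-1.8887100) = 1.8167201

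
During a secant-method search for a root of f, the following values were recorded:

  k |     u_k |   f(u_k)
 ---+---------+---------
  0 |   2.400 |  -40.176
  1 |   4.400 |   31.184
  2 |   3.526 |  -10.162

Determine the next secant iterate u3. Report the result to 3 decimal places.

u3 = 3.526 − (-10.162)·(3.526 − 4.400) / (-10.162 − 31.184)
   = 3.526 − (8.88159)/(-41.34600) = 3.74081

3.741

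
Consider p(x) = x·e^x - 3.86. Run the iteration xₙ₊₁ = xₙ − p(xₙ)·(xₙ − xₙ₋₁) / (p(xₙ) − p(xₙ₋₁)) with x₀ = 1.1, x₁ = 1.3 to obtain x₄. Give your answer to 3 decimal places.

1.183

p(1.1) = -0.55542, p(1.3) = 0.91009
x₂ = 1.30000 − 0.91009·(1.30000 − 1.10000) / (0.91009 − (-0.55542)) = 1.30000 − (0.18202)/(1.46550) = 1.17580
p(1.17580) = -0.04955
x₃ = 1.17580 − (-0.04955)·(1.17580 − 1.30000) / (-0.04955 − 0.91009) = 1.17580 − (0.00615)/(-0.95964) = 1.18221
p(1.18221) = -0.00412
x₄ = 1.18221 − (-0.00412)·(1.18221 − 1.17580) / (-0.00412 − (-0.04955)) = 1.18221 − (-0.00003)/(0.04543) = 1.18279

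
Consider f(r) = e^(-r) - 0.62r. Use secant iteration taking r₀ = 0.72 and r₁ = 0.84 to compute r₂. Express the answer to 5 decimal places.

f(0.72) = 0.0403523, f(0.84) = -0.0890895
r₂ = 0.8400000 − (-0.0890895)·(0.8400000 − 0.7200000) / (-0.0890895 − 0.0403523) = 0.8400000 − (-0.0106907)/(-0.1294417) = 0.7574089

0.75741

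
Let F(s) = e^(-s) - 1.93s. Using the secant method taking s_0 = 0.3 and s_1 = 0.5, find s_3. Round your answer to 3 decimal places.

F(0.3) = 0.16182, F(0.5) = -0.35847
s_2 = 0.50000 − (-0.35847)·(0.50000 − 0.30000) / (-0.35847 − 0.16182) = 0.50000 − (-0.07169)/(-0.52029) = 0.36220
F(0.36220) = -0.00291
s_3 = 0.36220 − (-0.00291)·(0.36220 − 0.50000) / (-0.00291 − (-0.35847)) = 0.36220 − (0.00040)/(0.35556) = 0.36107

0.361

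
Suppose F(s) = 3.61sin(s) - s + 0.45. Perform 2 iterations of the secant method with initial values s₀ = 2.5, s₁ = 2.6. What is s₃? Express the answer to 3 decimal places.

F(2.5) = 0.11048, F(2.6) = -0.28904
s₂ = 2.60000 − (-0.28904)·(2.60000 − 2.50000) / (-0.28904 − 0.11048) = 2.60000 − (-0.02890)/(-0.39952) = 2.52765
F(2.52765) = 0.00204
s₃ = 2.52765 − 0.00204·(2.52765 − 2.60000) / (0.00204 − (-0.28904)) = 2.52765 − (-0.00015)/(0.29108) = 2.52816

2.528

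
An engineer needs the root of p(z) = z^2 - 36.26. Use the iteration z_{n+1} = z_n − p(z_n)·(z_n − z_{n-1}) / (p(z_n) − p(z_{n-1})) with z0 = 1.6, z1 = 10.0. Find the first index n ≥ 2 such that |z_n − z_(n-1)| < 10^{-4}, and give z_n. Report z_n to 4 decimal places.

p(1.6) = -33.700000, p(10.0) = 63.740000
z2 = 10.000000 − 63.740000·(8.400000)/(97.440000) = 4.505172;  |Δ| = 5.494828
p(4.505172) = -15.963422
z3 = 4.505172 − (-15.963422)·(-5.494828)/(-79.703422) = 5.605705;  |Δ| = 1.100533
p(5.605705) = -4.836066
z4 = 5.605705 − (-4.836066)·(1.100533)/(11.127355) = 6.084009;  |Δ| = 0.478303
p(6.084009) = 0.755163
z5 = 6.084009 − 0.755163·(0.478303)/(5.591229) = 6.019408;  |Δ| = 0.064601
p(6.019408) = -0.026725
z6 = 6.019408 − (-0.026725)·(-0.064601)/(-0.781888) = 6.021616;  |Δ| = 0.002208
p(6.021616) = -0.000138
z7 = 6.021616 − (-0.000138)·(0.002208)/(0.026588) = 6.021628;  |Δ| = 0.000011
|z7 − z6| = 0.000011 < 10^{-4}

n = 7, z_n = 6.0216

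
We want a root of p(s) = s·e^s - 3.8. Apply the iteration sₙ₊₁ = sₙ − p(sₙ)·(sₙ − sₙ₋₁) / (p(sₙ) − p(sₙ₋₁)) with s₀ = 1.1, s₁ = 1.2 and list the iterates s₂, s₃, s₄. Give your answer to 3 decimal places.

1.173, 1.174, 1.174

p(1.1) = -0.49542, p(1.2) = 0.18414
s₂ = 1.20000 − 0.18414·(1.20000 − 1.10000) / (0.18414 − (-0.49542)) = 1.20000 − (0.01841)/(0.67956) = 1.17290
p(1.17290) = -0.00993
s₃ = 1.17290 − (-0.00993)·(1.17290 − 1.20000) / (-0.00993 − 0.18414) = 1.17290 − (0.00027)/(-0.19407) = 1.17429
p(1.17429) = -0.00019
s₄ = 1.17429 − (-0.00019)·(1.17429 − 1.17290) / (-0.00019 − (-0.00993)) = 1.17429 − (0.00000)/(0.00974) = 1.17432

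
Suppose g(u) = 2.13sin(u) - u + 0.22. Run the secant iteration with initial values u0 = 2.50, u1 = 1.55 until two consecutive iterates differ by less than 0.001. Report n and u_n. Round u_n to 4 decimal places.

n = 6, u_n = 2.0799

g(2.50) = -1.005254, g(1.55) = 0.799539
u2 = 1.550000 − 0.799539·(-0.950000)/(1.804794) = 1.970858;  |Δ| = 0.420858
g(1.970858) = 0.210950
u3 = 1.970858 − 0.210950·(0.420858)/(-0.588589) = 2.121694;  |Δ| = 0.150835
g(2.121694) = -0.086816
u4 = 2.121694 − (-0.086816)·(0.150835)/(-0.297767) = 2.077716;  |Δ| = 0.043977
g(2.077716) = 0.004423
u5 = 2.077716 − 0.004423·(-0.043977)/(0.091240) = 2.079848;  |Δ| = 0.002132
g(2.079848) = 0.000082
u6 = 2.079848 − 0.000082·(0.002132)/(-0.004341) = 2.079889;  |Δ| = 0.000040
|u6 − u5| = 0.000040 < 0.001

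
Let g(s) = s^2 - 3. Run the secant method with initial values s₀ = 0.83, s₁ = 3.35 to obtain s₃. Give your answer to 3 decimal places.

1.613

g(0.83) = -2.31110, g(3.35) = 8.22250
s₂ = 3.35000 − 8.22250·(3.35000 − 0.83000) / (8.22250 − (-2.31110)) = 3.35000 − (20.72070)/(10.53360) = 1.38289
g(1.38289) = -1.08760
s₃ = 1.38289 − (-1.08760)·(1.38289 − 3.35000) / (-1.08760 − 8.22250) = 1.38289 − (2.13943)/(-9.31010) = 1.61269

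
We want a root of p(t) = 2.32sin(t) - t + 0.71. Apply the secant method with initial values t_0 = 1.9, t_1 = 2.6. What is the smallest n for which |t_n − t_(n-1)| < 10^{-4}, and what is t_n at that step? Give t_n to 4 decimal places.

n = 5, t_n = 2.3540

p(1.9) = 1.005416, p(2.6) = -0.694037
t_2 = 2.600000 − (-0.694037)·(0.700000)/(-1.699453) = 2.314128;  |Δ| = 0.285872
p(2.314128) = 0.103897
t_3 = 2.314128 − 0.103897·(-0.285872)/(0.797934) = 2.351351;  |Δ| = 0.037223
p(2.351351) = 0.007063
t_4 = 2.351351 − 0.007063·(0.037223)/(-0.096834) = 2.354066;  |Δ| = 0.002715
p(2.354066) = -0.000090
t_5 = 2.354066 − (-0.000090)·(0.002715)/(-0.007154) = 2.354032;  |Δ| = 0.000034
|t_5 − t_4| = 0.000034 < 10^{-4}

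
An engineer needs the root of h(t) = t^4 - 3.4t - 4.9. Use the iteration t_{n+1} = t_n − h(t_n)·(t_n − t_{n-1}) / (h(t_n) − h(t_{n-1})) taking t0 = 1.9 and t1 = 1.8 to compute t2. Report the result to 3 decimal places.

1.824

h(1.9) = 1.67210, h(1.8) = -0.52240
t2 = 1.80000 − (-0.52240)·(1.80000 − 1.90000) / (-0.52240 − 1.67210) = 1.80000 − (0.05224)/(-2.19450) = 1.82380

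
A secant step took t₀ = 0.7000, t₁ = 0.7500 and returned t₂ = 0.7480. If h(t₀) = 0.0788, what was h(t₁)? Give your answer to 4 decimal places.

The secant line through (0.7000, 0.0788) and (0.7500, h(t₁)) crosses zero at t₂ = 0.7480.
So (0.7000, 0.0788), (0.7500, h(t₁)), (0.7480, 0) are collinear:
h(t₁) = 0.0788 · (0.7500 − 0.7480) / (0.7000 − 0.7480) = 0.0788 · (0.002000)/(-0.048000) = -0.003283

-0.0033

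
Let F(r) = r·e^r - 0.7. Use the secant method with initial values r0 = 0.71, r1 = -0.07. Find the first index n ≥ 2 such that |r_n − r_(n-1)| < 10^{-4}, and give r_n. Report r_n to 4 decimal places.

F(0.71) = 0.744134, F(-0.07) = -0.765268
r2 = -0.070000 − (-0.765268)·(-0.780000)/(-1.509401) = 0.325461;  |Δ| = 0.395461
F(0.325461) = -0.249345
r3 = 0.325461 − (-0.249345)·(0.395461)/(0.515922) = 0.516586;  |Δ| = 0.191126
F(0.516586) = 0.165952
r4 = 0.516586 − 0.165952·(0.191126)/(0.415297) = 0.440213;  |Δ| = 0.076374
F(0.440213) = -0.016333
r5 = 0.440213 − (-0.016333)·(-0.076374)/(-0.182284) = 0.447056;  |Δ| = 0.006843
F(0.447056) = -0.000938
r6 = 0.447056 − (-0.000938)·(0.006843)/(0.015395) = 0.447473;  |Δ| = 0.000417
F(0.447473) = 0.000006
r7 = 0.447473 − 0.000006·(0.000417)/(0.000943) = 0.447470;  |Δ| = 0.000003
|r7 − r6| = 0.000003 < 10^{-4}

n = 7, r_n = 0.4475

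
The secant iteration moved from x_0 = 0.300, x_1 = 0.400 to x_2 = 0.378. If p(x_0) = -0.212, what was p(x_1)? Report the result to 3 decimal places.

0.060

The secant line through (0.300, -0.212) and (0.400, p(x_1)) crosses zero at x_2 = 0.378.
So (0.300, -0.212), (0.400, p(x_1)), (0.378, 0) are collinear:
p(x_1) = -0.212 · (0.400 − 0.378) / (0.300 − 0.378) = -0.212 · (0.02200)/(-0.07800) = 0.05979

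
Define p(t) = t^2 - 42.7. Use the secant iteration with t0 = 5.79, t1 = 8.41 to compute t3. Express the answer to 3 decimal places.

p(5.79) = -9.17590, p(8.41) = 28.02810
t2 = 8.41000 − 28.02810·(8.41000 − 5.79000) / (28.02810 − (-9.17590)) = 8.41000 − (73.43362)/(37.20400) = 6.43619
p(6.43619) = -1.27546
t3 = 6.43619 − (-1.27546)·(6.43619 − 8.41000) / (-1.27546 − 28.02810) = 6.43619 − (2.51751)/(-29.30356) = 6.52210

6.522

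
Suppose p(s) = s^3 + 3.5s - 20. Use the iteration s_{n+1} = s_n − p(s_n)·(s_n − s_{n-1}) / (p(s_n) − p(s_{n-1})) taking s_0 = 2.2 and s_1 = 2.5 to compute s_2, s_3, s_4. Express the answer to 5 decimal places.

p(2.2) = -1.6520000, p(2.5) = 4.3750000
s_2 = 2.5000000 − 4.3750000·(2.5000000 − 2.2000000) / (4.3750000 − (-1.6520000)) = 2.5000000 − (1.3125000)/(6.0270000) = 2.2822300
p(2.2822300) = -0.1250323
s_3 = 2.2822300 − (-0.1250323)·(2.2822300 − 2.5000000) / (-0.1250323 − 4.3750000) = 2.2822300 − (0.0272283)/(-4.5000323) = 2.2882807
p(2.2882807) = -0.0090577
s_4 = 2.2882807 − (-0.0090577)·(2.2882807 − 2.2822300) / (-0.0090577 − (-0.1250323)) = 2.2882807 − (-0.0000548)/(0.1159747) = 2.2887532

2.28223, 2.28828, 2.28875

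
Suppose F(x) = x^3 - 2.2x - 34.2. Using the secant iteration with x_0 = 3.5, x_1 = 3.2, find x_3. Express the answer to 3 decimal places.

F(3.5) = 0.97500, F(3.2) = -8.47200
x_2 = 3.20000 − (-8.47200)·(3.20000 − 3.50000) / (-8.47200 − 0.97500) = 3.20000 − (2.54160)/(-9.44700) = 3.46904
F(3.46904) = -0.08471
x_3 = 3.46904 − (-0.08471)·(3.46904 − 3.20000) / (-0.08471 − (-8.47200)) = 3.46904 − (-0.02279)/(8.38729) = 3.47175

3.472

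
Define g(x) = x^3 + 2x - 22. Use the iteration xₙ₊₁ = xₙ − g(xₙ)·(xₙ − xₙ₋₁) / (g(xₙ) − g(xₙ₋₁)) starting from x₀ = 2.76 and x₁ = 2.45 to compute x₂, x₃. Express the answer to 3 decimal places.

2.557, 2.565

g(2.76) = 4.54458, g(2.45) = -2.39387
x₂ = 2.45000 − (-2.39387)·(2.45000 − 2.76000) / (-2.39387 − 4.54458) = 2.45000 − (0.74210)/(-6.93845) = 2.55695
g(2.55695) = -0.16867
x₃ = 2.55695 − (-0.16867)·(2.55695 − 2.45000) / (-0.16867 − (-2.39387)) = 2.55695 − (-0.01804)/(2.22520) = 2.56506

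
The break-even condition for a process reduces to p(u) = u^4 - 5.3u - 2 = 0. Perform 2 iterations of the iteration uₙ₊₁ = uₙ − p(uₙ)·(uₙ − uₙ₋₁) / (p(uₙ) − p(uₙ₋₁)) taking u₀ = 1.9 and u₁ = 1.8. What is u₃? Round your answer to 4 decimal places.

p(1.9) = 0.962100, p(1.8) = -1.042400
u₂ = 1.800000 − (-1.042400)·(1.800000 − 1.900000) / (-1.042400 − 0.962100) = 1.800000 − (0.104240)/(-2.004500) = 1.852003
p(1.852003) = -0.051298
u₃ = 1.852003 − (-0.051298)·(1.852003 − 1.800000) / (-0.051298 − (-1.042400)) = 1.852003 − (-0.002668)/(0.991102) = 1.854695

1.8547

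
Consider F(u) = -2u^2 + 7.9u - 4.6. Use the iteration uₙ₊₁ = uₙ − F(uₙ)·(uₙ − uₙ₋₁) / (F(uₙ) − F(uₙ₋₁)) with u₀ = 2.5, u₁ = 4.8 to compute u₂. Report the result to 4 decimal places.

F(2.5) = 2.650000, F(4.8) = -12.760000
u₂ = 4.800000 − (-12.760000)·(4.800000 − 2.500000) / (-12.760000 − 2.650000) = 4.800000 − (-29.348000)/(-15.410000) = 2.895522

2.8955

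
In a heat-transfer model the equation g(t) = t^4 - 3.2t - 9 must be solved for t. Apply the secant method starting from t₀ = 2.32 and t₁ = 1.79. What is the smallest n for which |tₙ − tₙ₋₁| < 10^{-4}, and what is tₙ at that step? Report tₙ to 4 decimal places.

n = 6, tₙ = 1.9788

g(2.32) = 12.546230, g(1.79) = -4.461743
t₂ = 1.790000 − (-4.461743)·(-0.530000)/(-17.007973) = 1.929036;  |Δ| = 0.139036
g(1.929036) = -1.325730
t₃ = 1.929036 − (-1.325730)·(0.139036)/(3.136013) = 1.987813;  |Δ| = 0.058777
g(1.987813) = 0.252562
t₄ = 1.987813 − 0.252562·(0.058777)/(1.578292) = 1.978407;  |Δ| = 0.009406
g(1.978407) = -0.010759
t₅ = 1.978407 − (-0.010759)·(-0.009406)/(-0.263321) = 1.978792;  |Δ| = 0.000384
g(1.978792) = -0.000082
t₆ = 1.978792 − (-0.000082)·(0.000384)/(0.010678) = 1.978795;  |Δ| = 0.000003
|t₆ − t₅| = 0.000003 < 10^{-4}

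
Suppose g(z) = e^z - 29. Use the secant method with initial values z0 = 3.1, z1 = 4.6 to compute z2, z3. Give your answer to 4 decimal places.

g(3.1) = -6.802049, g(4.6) = 70.484316
z2 = 4.600000 − 70.484316·(4.600000 − 3.100000) / (70.484316 − (-6.802049)) = 4.600000 − (105.726473)/(77.286364) = 3.232016
g(3.232016) = -3.669316
z3 = 3.232016 − (-3.669316)·(3.232016 − 4.600000) / (-3.669316 − 70.484316) = 3.232016 − (5.019564)/(-74.153632) = 3.299708

3.2320, 3.2997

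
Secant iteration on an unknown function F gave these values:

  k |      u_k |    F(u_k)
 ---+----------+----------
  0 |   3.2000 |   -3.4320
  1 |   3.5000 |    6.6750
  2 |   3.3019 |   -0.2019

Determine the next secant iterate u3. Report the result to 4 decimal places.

3.3077

u3 = 3.3019 − (-0.2019)·(3.3019 − 3.5000) / (-0.2019 − 6.6750)
   = 3.3019 − (0.039996)/(-6.876900) = 3.307716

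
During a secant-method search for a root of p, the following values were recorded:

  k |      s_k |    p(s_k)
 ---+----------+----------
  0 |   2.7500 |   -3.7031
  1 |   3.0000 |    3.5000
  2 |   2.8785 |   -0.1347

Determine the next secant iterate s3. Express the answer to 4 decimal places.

s3 = 2.8785 − (-0.1347)·(2.8785 − 3.0000) / (-0.1347 − 3.5000)
   = 2.8785 − (0.016366)/(-3.634700) = 2.883003

2.8830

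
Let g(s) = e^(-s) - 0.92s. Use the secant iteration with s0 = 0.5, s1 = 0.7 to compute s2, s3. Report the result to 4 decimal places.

g(0.5) = 0.146531, g(0.7) = -0.147415
s2 = 0.700000 − (-0.147415)·(0.700000 − 0.500000) / (-0.147415 − 0.146531) = 0.700000 − (-0.029483)/(-0.293945) = 0.599699
g(0.599699) = -0.002747
s3 = 0.599699 − (-0.002747)·(0.599699 − 0.700000) / (-0.002747 − (-0.147415)) = 0.599699 − (0.000275)/(0.144668) = 0.597795

0.5997, 0.5978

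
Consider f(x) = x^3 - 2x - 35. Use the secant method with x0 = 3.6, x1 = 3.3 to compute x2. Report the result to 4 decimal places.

3.4679

f(3.6) = 4.456000, f(3.3) = -5.663000
x2 = 3.300000 − (-5.663000)·(3.300000 − 3.600000) / (-5.663000 − 4.456000) = 3.300000 − (1.698900)/(-10.119000) = 3.467892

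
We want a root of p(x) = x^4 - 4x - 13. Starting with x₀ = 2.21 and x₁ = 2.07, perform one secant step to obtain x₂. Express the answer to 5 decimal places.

p(2.21) = 2.0144328, p(2.07) = -2.9196320
x₂ = 2.0700000 − (-2.9196320)·(2.0700000 − 2.2100000) / (-2.9196320 − 2.0144328) = 2.0700000 − (0.4087485)/(-4.9340648) = 2.1528421

2.15284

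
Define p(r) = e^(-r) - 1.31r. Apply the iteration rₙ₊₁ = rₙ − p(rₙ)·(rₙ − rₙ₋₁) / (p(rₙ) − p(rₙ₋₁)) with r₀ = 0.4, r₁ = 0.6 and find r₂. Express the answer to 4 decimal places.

p(0.4) = 0.146320, p(0.6) = -0.237188
r₂ = 0.600000 − (-0.237188)·(0.600000 − 0.400000) / (-0.237188 − 0.146320) = 0.600000 − (-0.047438)/(-0.383508) = 0.476306

0.4763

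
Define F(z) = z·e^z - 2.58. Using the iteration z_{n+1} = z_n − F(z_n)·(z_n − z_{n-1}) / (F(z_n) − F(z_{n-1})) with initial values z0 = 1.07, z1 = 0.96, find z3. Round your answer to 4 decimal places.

F(1.07) = 0.539456, F(0.96) = -0.072771
z2 = 0.960000 − (-0.072771)·(0.960000 − 1.070000) / (-0.072771 − 0.539456) = 0.960000 − (0.008005)/(-0.612227) = 0.973075
F(0.973075) = -0.005177
z3 = 0.973075 − (-0.005177)·(0.973075 − 0.960000) / (-0.005177 − (-0.072771)) = 0.973075 − (-0.000068)/(0.067594) = 0.974076

0.9741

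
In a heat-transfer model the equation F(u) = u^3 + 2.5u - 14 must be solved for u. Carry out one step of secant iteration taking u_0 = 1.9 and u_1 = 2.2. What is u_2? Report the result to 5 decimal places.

F(1.9) = -2.3910000, F(2.2) = 2.1480000
u_2 = 2.2000000 − 2.1480000·(2.2000000 − 1.9000000) / (2.1480000 − (-2.3910000)) = 2.2000000 − (0.6444000)/(4.5390000) = 2.0580304

2.05803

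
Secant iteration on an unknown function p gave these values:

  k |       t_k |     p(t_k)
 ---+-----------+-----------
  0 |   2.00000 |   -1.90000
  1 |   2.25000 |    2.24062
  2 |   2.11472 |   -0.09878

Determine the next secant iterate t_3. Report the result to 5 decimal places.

t_3 = 2.11472 − (-0.09878)·(2.11472 − 2.25000) / (-0.09878 − 2.24062)
   = 2.11472 − (0.0133630)/(-2.3394000) = 2.1204321

2.12043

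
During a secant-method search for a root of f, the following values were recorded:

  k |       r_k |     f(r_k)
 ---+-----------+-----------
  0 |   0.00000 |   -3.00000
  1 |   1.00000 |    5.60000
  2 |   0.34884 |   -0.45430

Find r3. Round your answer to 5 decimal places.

r3 = 0.34884 − (-0.45430)·(0.34884 − 1.00000) / (-0.45430 − 5.60000)
   = 0.34884 − (0.2958220)/(-6.0543000) = 0.3977015

0.39770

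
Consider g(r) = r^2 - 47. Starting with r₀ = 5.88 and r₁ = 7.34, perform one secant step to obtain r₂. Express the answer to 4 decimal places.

g(5.88) = -12.425600, g(7.34) = 6.875600
r₂ = 7.340000 − 6.875600·(7.340000 − 5.880000) / (6.875600 − (-12.425600)) = 7.340000 − (10.038376)/(19.301200) = 6.819909

6.8199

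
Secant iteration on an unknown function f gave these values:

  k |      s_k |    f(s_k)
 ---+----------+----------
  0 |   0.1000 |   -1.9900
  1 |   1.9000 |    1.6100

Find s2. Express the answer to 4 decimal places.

s2 = 1.9000 − 1.6100·(1.9000 − 0.1000) / (1.6100 − (-1.9900))
   = 1.9000 − (2.898000)/(3.600000) = 1.095000

1.0950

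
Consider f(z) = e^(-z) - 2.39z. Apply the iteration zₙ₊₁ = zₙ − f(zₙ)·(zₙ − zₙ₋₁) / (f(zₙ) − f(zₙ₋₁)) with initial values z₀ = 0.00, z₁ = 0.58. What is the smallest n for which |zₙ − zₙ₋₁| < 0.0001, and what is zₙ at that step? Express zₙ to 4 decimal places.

f(0.00) = 1.000000, f(0.58) = -0.826302
z₂ = 0.580000 − (-0.826302)·(0.580000)/(-1.826302) = 0.317582;  |Δ| = 0.262418
f(0.317582) = -0.031113
z₃ = 0.317582 − (-0.031113)·(-0.262418)/(0.795189) = 0.307314;  |Δ| = 0.010268
f(0.307314) = 0.000939
z₄ = 0.307314 − 0.000939·(-0.010268)/(0.032052) = 0.307615;  |Δ| = 0.000301
f(0.307615) = -0.000001
z₅ = 0.307615 − (-0.000001)·(0.000301)/(-0.000940) = 0.307615;  |Δ| = 0.000000
|z₅ − z₄| = 0.000000 < 0.0001

n = 5, zₙ = 0.3076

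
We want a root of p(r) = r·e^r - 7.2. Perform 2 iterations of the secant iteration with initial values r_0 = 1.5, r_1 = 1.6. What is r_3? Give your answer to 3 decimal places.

1.541

p(1.5) = -0.47747, p(1.6) = 0.72485
r_2 = 1.60000 − 0.72485·(1.60000 − 1.50000) / (0.72485 − (-0.47747)) = 1.60000 − (0.07249)/(1.20232) = 1.53971
p(1.53971) = -0.01994
r_3 = 1.53971 − (-0.01994)·(1.53971 − 1.60000) / (-0.01994 − 0.72485) = 1.53971 − (0.00120)/(-0.74479) = 1.54133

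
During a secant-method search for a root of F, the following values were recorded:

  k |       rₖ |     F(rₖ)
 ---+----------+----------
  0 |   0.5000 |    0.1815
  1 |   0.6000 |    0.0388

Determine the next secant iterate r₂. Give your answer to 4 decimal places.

0.6272

r₂ = 0.6000 − 0.0388·(0.6000 − 0.5000) / (0.0388 − 0.1815)
   = 0.6000 − (0.003880)/(-0.142700) = 0.627190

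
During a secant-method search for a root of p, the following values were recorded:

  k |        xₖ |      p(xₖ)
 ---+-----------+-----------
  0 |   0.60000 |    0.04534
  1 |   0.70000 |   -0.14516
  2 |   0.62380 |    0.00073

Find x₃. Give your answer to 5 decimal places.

0.62418

x₃ = 0.62380 − 0.00073·(0.62380 − 0.70000) / (0.00073 − (-0.14516))
   = 0.62380 − (-0.0000556)/(0.1458900) = 0.6241813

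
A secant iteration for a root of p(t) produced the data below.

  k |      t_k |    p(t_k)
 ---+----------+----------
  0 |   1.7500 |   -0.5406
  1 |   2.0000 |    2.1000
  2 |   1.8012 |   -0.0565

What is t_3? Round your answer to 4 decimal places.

t_3 = 1.8012 − (-0.0565)·(1.8012 − 2.0000) / (-0.0565 − 2.1000)
   = 1.8012 − (0.011232)/(-2.156500) = 1.806409

1.8064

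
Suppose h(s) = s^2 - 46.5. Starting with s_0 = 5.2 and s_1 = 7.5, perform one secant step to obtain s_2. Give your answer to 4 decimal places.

h(5.2) = -19.460000, h(7.5) = 9.750000
s_2 = 7.500000 − 9.750000·(7.500000 − 5.200000) / (9.750000 − (-19.460000)) = 7.500000 − (22.425000)/(29.210000) = 6.732283

6.7323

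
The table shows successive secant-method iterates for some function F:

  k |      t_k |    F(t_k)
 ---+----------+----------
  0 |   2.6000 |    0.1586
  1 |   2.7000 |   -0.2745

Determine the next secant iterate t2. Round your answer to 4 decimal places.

2.6366

t2 = 2.7000 − (-0.2745)·(2.7000 − 2.6000) / (-0.2745 − 0.1586)
   = 2.7000 − (-0.027450)/(-0.433100) = 2.636620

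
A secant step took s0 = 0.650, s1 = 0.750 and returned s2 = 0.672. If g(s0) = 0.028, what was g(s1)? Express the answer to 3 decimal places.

The secant line through (0.650, 0.028) and (0.750, g(s1)) crosses zero at s2 = 0.672.
So (0.650, 0.028), (0.750, g(s1)), (0.672, 0) are collinear:
g(s1) = 0.028 · (0.750 − 0.672) / (0.650 − 0.672) = 0.028 · (0.07800)/(-0.02200) = -0.09927

-0.099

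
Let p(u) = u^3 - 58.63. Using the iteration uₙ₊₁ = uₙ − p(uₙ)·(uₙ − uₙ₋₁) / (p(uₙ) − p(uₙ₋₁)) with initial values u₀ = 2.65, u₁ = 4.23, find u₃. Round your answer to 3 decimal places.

3.874

p(2.65) = -40.02038, p(4.23) = 17.05697
u₂ = 4.23000 − 17.05697·(4.23000 − 2.65000) / (17.05697 − (-40.02038)) = 4.23000 − (26.95001)/(57.07734) = 3.75783
p(3.75783) = -5.56446
u₃ = 3.75783 − (-5.56446)·(3.75783 − 4.23000) / (-5.56446 − 17.05697) = 3.75783 − (2.62735)/(-22.62142) = 3.87398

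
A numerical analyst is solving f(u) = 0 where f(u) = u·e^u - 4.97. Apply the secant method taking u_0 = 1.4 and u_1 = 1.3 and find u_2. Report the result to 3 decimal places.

1.322

f(1.4) = 0.70728, f(1.3) = -0.19991
u_2 = 1.30000 − (-0.19991)·(1.30000 − 1.40000) / (-0.19991 − 0.70728) = 1.30000 − (0.01999)/(-0.90719) = 1.32204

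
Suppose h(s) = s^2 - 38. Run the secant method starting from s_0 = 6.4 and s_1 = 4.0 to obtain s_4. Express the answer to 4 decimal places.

h(6.4) = 2.960000, h(4.0) = -22.000000
s_2 = 4.000000 − (-22.000000)·(4.000000 − 6.400000) / (-22.000000 − 2.960000) = 4.000000 − (52.800000)/(-24.960000) = 6.115385
h(6.115385) = -0.602071
s_3 = 6.115385 − (-0.602071)·(6.115385 − 4.000000) / (-0.602071 − (-22.000000)) = 6.115385 − (-1.273612)/(21.397929) = 6.174905
h(6.174905) = 0.129451
s_4 = 6.174905 − 0.129451·(6.174905 − 6.115385) / (0.129451 − (-0.602071)) = 6.174905 − (0.007705)/(0.731522) = 6.164372

6.1644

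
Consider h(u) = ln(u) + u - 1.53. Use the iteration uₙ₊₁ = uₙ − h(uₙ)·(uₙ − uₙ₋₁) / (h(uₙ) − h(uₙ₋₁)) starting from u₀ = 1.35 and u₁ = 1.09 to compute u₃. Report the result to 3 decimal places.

1.282

h(1.35) = 0.12010, h(1.09) = -0.35382
u₂ = 1.09000 − (-0.35382)·(1.09000 − 1.35000) / (-0.35382 − 0.12010) = 1.09000 − (0.09199)/(-0.47393) = 1.28411
h(1.28411) = 0.00418
u₃ = 1.28411 − 0.00418·(1.28411 − 1.09000) / (0.00418 − (-0.35382)) = 1.28411 − (0.00081)/(0.35800) = 1.28185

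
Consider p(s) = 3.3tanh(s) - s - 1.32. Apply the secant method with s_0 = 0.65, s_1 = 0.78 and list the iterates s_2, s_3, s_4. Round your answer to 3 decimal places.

p(0.65) = -0.08349, p(0.78) = 0.05393
s_2 = 0.78000 − 0.05393·(0.78000 − 0.65000) / (0.05393 − (-0.08349)) = 0.78000 − (0.00701)/(0.13742) = 0.72898
p(0.72898) = 0.00508
s_3 = 0.72898 − 0.00508·(0.72898 − 0.78000) / (0.00508 − 0.05393) = 0.72898 − (-0.00026)/(-0.04886) = 0.72368
p(0.72368) = -0.00037
s_4 = 0.72368 − (-0.00037)·(0.72368 − 0.72898) / (-0.00037 − 0.00508) = 0.72368 − (0.00000)/(-0.00545) = 0.72404

0.729, 0.724, 0.724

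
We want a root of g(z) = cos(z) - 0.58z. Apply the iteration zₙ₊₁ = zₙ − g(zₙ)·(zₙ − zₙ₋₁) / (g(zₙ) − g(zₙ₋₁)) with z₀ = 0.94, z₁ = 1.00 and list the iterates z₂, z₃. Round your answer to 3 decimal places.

g(0.94) = 0.04459, g(1.00) = -0.03970
z₂ = 1.00000 − (-0.03970)·(1.00000 − 0.94000) / (-0.03970 − 0.04459) = 1.00000 − (-0.00238)/(-0.08429) = 0.97174
g(0.97174) = 0.00025
z₃ = 0.97174 − 0.00025·(0.97174 − 1.00000) / (0.00025 − (-0.03970)) = 0.97174 − (-0.00001)/(0.03995) = 0.97192

0.972, 0.972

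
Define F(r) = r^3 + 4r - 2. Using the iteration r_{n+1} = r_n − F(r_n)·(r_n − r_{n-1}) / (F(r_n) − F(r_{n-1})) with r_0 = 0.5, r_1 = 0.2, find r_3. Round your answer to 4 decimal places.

F(0.5) = 0.125000, F(0.2) = -1.192000
r_2 = 0.200000 − (-1.192000)·(0.200000 − 0.500000) / (-1.192000 − 0.125000) = 0.200000 − (0.357600)/(-1.317000) = 0.471526
F(0.471526) = -0.009058
r_3 = 0.471526 − (-0.009058)·(0.471526 − 0.200000) / (-0.009058 − (-1.192000)) = 0.471526 − (-0.002459)/(1.182942) = 0.473605

0.4736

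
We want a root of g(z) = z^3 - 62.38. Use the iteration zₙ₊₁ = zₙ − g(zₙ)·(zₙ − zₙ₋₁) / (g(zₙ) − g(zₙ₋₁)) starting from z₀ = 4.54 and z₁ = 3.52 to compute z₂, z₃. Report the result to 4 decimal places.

g(4.54) = 31.196664, g(3.52) = -18.765792
z₂ = 3.520000 − (-18.765792)·(3.520000 − 4.540000) / (-18.765792 − 31.196664) = 3.520000 − (19.141108)/(-49.962456) = 3.903110
g(3.903110) = -2.918985
z₃ = 3.903110 − (-2.918985)·(3.903110 − 3.520000) / (-2.918985 − (-18.765792)) = 3.903110 − (-1.118292)/(15.846807) = 3.973679

3.9031, 3.9737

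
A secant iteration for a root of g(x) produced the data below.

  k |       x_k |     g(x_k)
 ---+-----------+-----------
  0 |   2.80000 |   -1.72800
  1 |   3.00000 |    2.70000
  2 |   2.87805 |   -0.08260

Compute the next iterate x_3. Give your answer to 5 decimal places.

2.88167

x_3 = 2.87805 − (-0.08260)·(2.87805 − 3.00000) / (-0.08260 − 2.70000)
   = 2.87805 − (0.0100731)/(-2.7826000) = 2.8816700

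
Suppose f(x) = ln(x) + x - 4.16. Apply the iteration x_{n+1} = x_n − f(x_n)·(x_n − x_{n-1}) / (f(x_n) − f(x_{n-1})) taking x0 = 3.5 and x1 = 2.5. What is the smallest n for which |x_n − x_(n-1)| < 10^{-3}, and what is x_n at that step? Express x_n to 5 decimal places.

n = 4, x_n = 3.04613

f(3.5) = 0.5927630, f(2.5) = -0.7437093
x2 = 2.5000000 − (-0.7437093)·(-1.0000000)/(-1.3364722) = 3.0564719;  |Δ| = 0.5564719
f(3.0564719) = 0.0137332
x3 = 3.0564719 − 0.0137332·(0.5564719)/(0.7574425) = 3.0463825;  |Δ| = 0.0100894
f(3.0463825) = 0.0003373
x4 = 3.0463825 − 0.0003373·(-0.0100894)/(-0.0133959) = 3.0461284;  |Δ| = 0.0002541
|x4 − x3| = 0.0002541 < 10^{-3}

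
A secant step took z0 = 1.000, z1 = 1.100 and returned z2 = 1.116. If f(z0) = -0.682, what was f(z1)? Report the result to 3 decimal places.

-0.094

The secant line through (1.000, -0.682) and (1.100, f(z1)) crosses zero at z2 = 1.116.
So (1.000, -0.682), (1.100, f(z1)), (1.116, 0) are collinear:
f(z1) = -0.682 · (1.100 − 1.116) / (1.000 − 1.116) = -0.682 · (-0.01600)/(-0.11600) = -0.09407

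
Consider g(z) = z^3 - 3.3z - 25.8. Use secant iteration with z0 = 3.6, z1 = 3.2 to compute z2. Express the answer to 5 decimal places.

3.31432

g(3.6) = 8.9760000, g(3.2) = -3.5920000
z2 = 3.2000000 − (-3.5920000)·(3.2000000 − 3.6000000) / (-3.5920000 − 8.9760000) = 3.2000000 − (1.4368000)/(-12.5680000) = 3.3143221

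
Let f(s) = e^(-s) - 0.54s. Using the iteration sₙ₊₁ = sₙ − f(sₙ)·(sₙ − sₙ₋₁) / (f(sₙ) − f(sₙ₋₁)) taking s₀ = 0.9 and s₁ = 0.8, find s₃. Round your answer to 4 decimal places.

f(0.9) = -0.079430, f(0.8) = 0.017329
s₂ = 0.800000 − 0.017329·(0.800000 − 0.900000) / (0.017329 − (-0.079430)) = 0.800000 − (-0.001733)/(0.096759) = 0.817909
f(0.817909) = -0.000318
s₃ = 0.817909 − (-0.000318)·(0.817909 − 0.800000) / (-0.000318 − 0.017329) = 0.817909 − (-0.000006)/(-0.017647) = 0.817587

0.8176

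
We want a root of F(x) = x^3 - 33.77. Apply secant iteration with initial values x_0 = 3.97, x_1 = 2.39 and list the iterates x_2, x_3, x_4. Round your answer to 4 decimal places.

3.0398, 3.2955, 3.2284

F(3.97) = 28.800773, F(2.39) = -20.118081
x_2 = 2.390000 − (-20.118081)·(2.390000 − 3.970000) / (-20.118081 − 28.800773) = 2.390000 − (31.786568)/(-48.918854) = 3.039782
F(3.039782) = -5.681592
x_3 = 3.039782 − (-5.681592)·(3.039782 − 2.390000) / (-5.681592 − (-20.118081)) = 3.039782 − (-3.691794)/(14.436489) = 3.295508
F(3.295508) = 2.020450
x_4 = 3.295508 − 2.020450·(3.295508 − 3.039782) / (2.020450 − (-5.681592)) = 3.295508 − (0.516683)/(7.702042) = 3.228424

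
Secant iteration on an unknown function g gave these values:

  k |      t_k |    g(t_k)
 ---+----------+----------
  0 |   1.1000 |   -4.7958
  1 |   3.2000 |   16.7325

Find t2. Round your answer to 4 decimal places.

1.5678

t2 = 3.2000 − 16.7325·(3.2000 − 1.1000) / (16.7325 − (-4.7958))
   = 3.2000 − (35.138250)/(21.528300) = 1.567811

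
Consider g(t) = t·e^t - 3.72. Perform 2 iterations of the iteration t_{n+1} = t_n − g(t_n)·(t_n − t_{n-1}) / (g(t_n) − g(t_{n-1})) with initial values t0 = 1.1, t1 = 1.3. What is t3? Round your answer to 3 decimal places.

g(1.1) = -0.41542, g(1.3) = 1.05009
t2 = 1.30000 − 1.05009·(1.30000 − 1.10000) / (1.05009 − (-0.41542)) = 1.30000 − (0.21002)/(1.46550) = 1.15669
g(1.15669) = -0.04241
t3 = 1.15669 − (-0.04241)·(1.15669 − 1.30000) / (-0.04241 − 1.05009) = 1.15669 − (0.00608)/(-1.09250) = 1.16226

1.162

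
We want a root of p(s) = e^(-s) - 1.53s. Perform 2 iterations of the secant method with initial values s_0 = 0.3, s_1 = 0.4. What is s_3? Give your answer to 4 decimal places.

0.4266

p(0.3) = 0.281818, p(0.4) = 0.058320
s_2 = 0.400000 − 0.058320·(0.400000 − 0.300000) / (0.058320 − 0.281818) = 0.400000 − (0.005832)/(-0.223498) = 0.426094
p(0.426094) = 0.001131
s_3 = 0.426094 − 0.001131·(0.426094 − 0.400000) / (0.001131 − 0.058320) = 0.426094 − (0.000030)/(-0.057189) = 0.426610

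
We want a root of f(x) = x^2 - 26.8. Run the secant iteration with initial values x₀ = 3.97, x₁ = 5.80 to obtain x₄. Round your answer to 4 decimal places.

f(3.97) = -11.039100, f(5.80) = 6.840000
x₂ = 5.800000 − 6.840000·(5.800000 − 3.970000) / (6.840000 − (-11.039100)) = 5.800000 − (12.517200)/(17.879100) = 5.099898
f(5.099898) = -0.791044
x₃ = 5.099898 − (-0.791044)·(5.099898 − 5.800000) / (-0.791044 − 6.840000) = 5.099898 − (0.553812)/(-7.631044) = 5.172471
f(5.172471) = -0.045542
x₄ = 5.172471 − (-0.045542)·(5.172471 − 5.099898) / (-0.045542 − (-0.791044)) = 5.172471 − (-0.003305)/(0.745502) = 5.176905

5.1769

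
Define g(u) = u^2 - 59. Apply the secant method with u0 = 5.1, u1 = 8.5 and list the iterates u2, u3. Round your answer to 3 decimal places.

7.526, 7.673

g(5.1) = -32.99000, g(8.5) = 13.25000
u2 = 8.50000 − 13.25000·(8.50000 − 5.10000) / (13.25000 − (-32.99000)) = 8.50000 − (45.05000)/(46.24000) = 7.52574
g(7.52574) = -2.36331
u3 = 7.52574 − (-2.36331)·(7.52574 − 8.50000) / (-2.36331 − 13.25000) = 7.52574 − (2.30249)/(-15.61331) = 7.67320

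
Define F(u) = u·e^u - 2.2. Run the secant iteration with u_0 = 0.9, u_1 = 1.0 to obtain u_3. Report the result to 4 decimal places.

0.8971

F(0.9) = 0.013643, F(1.0) = 0.518282
u_2 = 1.000000 − 0.518282·(1.000000 − 0.900000) / (0.518282 − 0.013643) = 1.000000 − (0.051828)/(0.504639) = 0.897297
F(0.897297) = 0.001035
u_3 = 0.897297 − 0.001035·(0.897297 − 1.000000) / (0.001035 − 0.518282) = 0.897297 − (-0.000106)/(-0.517247) = 0.897091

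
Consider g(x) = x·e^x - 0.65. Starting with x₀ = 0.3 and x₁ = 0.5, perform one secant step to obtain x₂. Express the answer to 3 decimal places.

0.417

g(0.3) = -0.24504, g(0.5) = 0.17436
x₂ = 0.50000 − 0.17436·(0.50000 − 0.30000) / (0.17436 − (-0.24504)) = 0.50000 − (0.03487)/(0.41940) = 0.41685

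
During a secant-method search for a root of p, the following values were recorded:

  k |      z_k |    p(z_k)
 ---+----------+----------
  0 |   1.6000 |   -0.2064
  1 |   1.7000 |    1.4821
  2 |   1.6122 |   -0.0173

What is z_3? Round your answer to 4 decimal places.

z_3 = 1.6122 − (-0.0173)·(1.6122 − 1.7000) / (-0.0173 − 1.4821)
   = 1.6122 − (0.001519)/(-1.499400) = 1.613213

1.6132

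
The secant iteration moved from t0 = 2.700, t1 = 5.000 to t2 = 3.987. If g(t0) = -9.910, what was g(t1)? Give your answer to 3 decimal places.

The secant line through (2.700, -9.910) and (5.000, g(t1)) crosses zero at t2 = 3.987.
So (2.700, -9.910), (5.000, g(t1)), (3.987, 0) are collinear:
g(t1) = -9.910 · (5.000 − 3.987) / (2.700 − 3.987) = -9.910 · (1.01300)/(-1.28700) = 7.80018

7.800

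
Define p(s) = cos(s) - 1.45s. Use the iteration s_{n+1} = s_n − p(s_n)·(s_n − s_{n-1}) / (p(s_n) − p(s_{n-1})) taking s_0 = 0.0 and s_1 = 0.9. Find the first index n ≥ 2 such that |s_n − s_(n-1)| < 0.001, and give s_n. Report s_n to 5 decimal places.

p(0.0) = 1.0000000, p(0.9) = -0.6833900
s_2 = 0.9000000 − (-0.6833900)·(0.9000000)/(-1.6833900) = 0.5346355;  |Δ| = 0.3653645
p(0.5346355) = 0.0852330
s_3 = 0.5346355 − 0.0852330·(-0.3653645)/(0.7686230) = 0.5751509;  |Δ| = 0.0405155
p(0.5751509) = 0.0051414
s_4 = 0.5751509 − 0.0051414·(0.0405155)/(-0.0800916) = 0.5777518;  |Δ| = 0.0026008
p(0.5777518) = -0.0000474
s_5 = 0.5777518 − (-0.0000474)·(0.0026008)/(-0.0051888) = 0.5777280;  |Δ| = 0.0000238
|s_5 − s_4| = 0.0000238 < 0.001

n = 5, s_n = 0.57773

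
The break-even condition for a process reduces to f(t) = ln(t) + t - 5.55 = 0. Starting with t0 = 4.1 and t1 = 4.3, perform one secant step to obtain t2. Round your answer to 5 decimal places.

4.13151

f(4.1) = -0.0390130, f(4.3) = 0.2086150
t2 = 4.3000000 − 0.2086150·(4.3000000 − 4.1000000) / (0.2086150 − (-0.0390130)) = 4.3000000 − (0.0417230)/(0.2476280) = 4.1315094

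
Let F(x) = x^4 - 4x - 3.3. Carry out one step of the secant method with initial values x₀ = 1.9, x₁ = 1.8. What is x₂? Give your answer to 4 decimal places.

F(1.9) = 2.132100, F(1.8) = -0.002400
x₂ = 1.800000 − (-0.002400)·(1.800000 − 1.900000) / (-0.002400 − 2.132100) = 1.800000 − (0.000240)/(-2.134500) = 1.800112

1.8001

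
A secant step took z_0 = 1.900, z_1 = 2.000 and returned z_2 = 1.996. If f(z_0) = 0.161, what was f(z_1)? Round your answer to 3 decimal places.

The secant line through (1.900, 0.161) and (2.000, f(z_1)) crosses zero at z_2 = 1.996.
So (1.900, 0.161), (2.000, f(z_1)), (1.996, 0) are collinear:
f(z_1) = 0.161 · (2.000 − 1.996) / (1.900 − 1.996) = 0.161 · (0.00400)/(-0.09600) = -0.00671

-0.007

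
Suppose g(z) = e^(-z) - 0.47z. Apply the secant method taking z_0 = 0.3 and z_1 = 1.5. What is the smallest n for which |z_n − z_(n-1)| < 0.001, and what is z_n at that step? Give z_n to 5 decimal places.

g(0.3) = 0.5998182, g(1.5) = -0.4818698
z_2 = 1.5000000 − (-0.4818698)·(1.2000000)/(-1.0816881) = 0.9654246;  |Δ| = 0.5345754
g(0.9654246) = -0.0729281
z_3 = 0.9654246 − (-0.0729281)·(-0.5345754)/(0.4089417) = 0.8700918;  |Δ| = 0.0953328
g(0.8700918) = 0.0099700
z_4 = 0.8700918 − 0.0099700·(-0.0953328)/(0.0828981) = 0.8815572;  |Δ| = 0.0114655
g(0.8815572) = -0.0001944
z_5 = 0.8815572 − (-0.0001944)·(0.0114655)/(-0.0101644) = 0.8813380;  |Δ| = 0.0002193
|z_5 − z_4| = 0.0002193 < 0.001

n = 5, z_n = 0.88134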